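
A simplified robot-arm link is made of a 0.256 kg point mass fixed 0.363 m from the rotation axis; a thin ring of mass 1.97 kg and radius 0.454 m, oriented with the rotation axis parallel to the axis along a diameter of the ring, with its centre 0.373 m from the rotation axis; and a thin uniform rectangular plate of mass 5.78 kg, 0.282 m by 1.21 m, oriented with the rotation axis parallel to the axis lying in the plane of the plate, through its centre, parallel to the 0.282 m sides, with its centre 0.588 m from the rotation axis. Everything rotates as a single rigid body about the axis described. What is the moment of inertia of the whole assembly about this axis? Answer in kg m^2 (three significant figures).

3.21

Point mass: I_cm = 0; centre at d = 0.363 m, so I = I_cm + Md² gives I = 0 + (0.256)(0.363)² = 0.033733 kg m^2.
Thin ring: I_cm = (1/2)MR² = (1/2)(1.97)(0.454)² = 0.20302 kg m^2; centre at d = 0.373 m, so I = I_cm + Md² gives I = 0.20302 + (1.97)(0.373)² = 0.47711 kg m^2.
Rectangular plate: I_cm = (1/12)Mb² = (1/12)(5.78)(1.21)² = 0.70521 kg m^2; centre at d = 0.588 m, so I = I_cm + Md² gives I = 0.70521 + (5.78)(0.588)² = 2.7036 kg m^2.
Total I = 0.033733 + 0.47711 + 2.7036 = 3.2144 kg m^2.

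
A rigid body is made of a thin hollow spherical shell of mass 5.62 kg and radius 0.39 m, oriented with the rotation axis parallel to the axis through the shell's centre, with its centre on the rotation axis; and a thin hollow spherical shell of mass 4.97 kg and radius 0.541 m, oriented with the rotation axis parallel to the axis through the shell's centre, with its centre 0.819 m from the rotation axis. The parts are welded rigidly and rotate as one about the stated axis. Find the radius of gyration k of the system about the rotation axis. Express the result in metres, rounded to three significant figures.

Spherical shell: I_cm = (2/3)MR² = (2/3)(5.62)(0.39)² = 0.56987 kg m^2; axis through the centre, so I = 0.56987 kg m^2.
Spherical shell: I_cm = (2/3)MR² = (2/3)(4.97)(0.541)² = 0.96975 kg m^2; centre at d = 0.819 m, so the parallel axis theorem gives I = 0.96975 + (4.97)(0.819)² = 4.3034 kg m^2.
Total I = 4.8733 kg m^2; total mass M = 10.59 kg.
k = √(I/M) = √(4.8733/10.59) = 0.67837 m.

0.678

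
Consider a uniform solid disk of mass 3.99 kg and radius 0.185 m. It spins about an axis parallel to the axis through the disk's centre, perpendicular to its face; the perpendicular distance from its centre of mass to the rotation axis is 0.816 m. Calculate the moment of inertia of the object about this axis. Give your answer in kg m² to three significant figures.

I_cm = (1/2)MR² = (1/2)(3.99)(0.185)² = 0.068279 kg m²; centre at d = 0.816 m, so I = I_cm + Md² gives I = 0.068279 + (3.99)(0.816)² = 2.725 kg m².

2.73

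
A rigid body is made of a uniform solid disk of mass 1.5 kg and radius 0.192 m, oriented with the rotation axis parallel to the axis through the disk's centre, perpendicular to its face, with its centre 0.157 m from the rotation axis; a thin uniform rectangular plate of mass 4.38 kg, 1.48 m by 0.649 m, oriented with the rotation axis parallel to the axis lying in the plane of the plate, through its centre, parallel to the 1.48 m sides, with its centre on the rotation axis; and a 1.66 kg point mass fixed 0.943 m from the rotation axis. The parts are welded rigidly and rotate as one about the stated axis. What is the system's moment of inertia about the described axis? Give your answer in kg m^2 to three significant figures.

Solid disk: I_cm = (1/2)MR² = (1/2)(1.5)(0.192)² = 0.027648 kg m^2; centre at d = 0.157 m, so the parallel axis theorem gives I = 0.027648 + (1.5)(0.157)² = 0.064621 kg m^2.
Rectangular plate: I_cm = (1/12)Mb² = (1/12)(4.38)(0.649)² = 0.15374 kg m^2; axis through the centre, so I = 0.15374 kg m^2.
Point mass: I_cm = 0; centre at d = 0.943 m, so the parallel axis theorem gives I = 0 + (1.66)(0.943)² = 1.4762 kg m^2.
Total I = 0.064621 + 0.15374 + 1.4762 = 1.6945 kg m^2.

1.69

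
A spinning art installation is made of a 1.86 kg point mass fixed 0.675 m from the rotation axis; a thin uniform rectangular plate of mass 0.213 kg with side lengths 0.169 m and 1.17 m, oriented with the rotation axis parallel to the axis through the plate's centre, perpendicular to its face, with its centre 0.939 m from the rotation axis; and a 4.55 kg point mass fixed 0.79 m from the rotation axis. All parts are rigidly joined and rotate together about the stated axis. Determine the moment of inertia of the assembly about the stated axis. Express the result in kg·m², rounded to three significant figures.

Point mass: I_cm = 0; centre at d = 0.675 m, so the parallel axis theorem gives I = 0 + (1.86)(0.675)² = 0.84746 kg·m².
Rectangular plate: I_cm = (1/12)M(a²+b²) = (1/12)(0.213)[(0.169)² + (1.17)²] = 0.024805 kg·m²; centre at d = 0.939 m, so the parallel axis theorem gives I = 0.024805 + (0.213)(0.939)² = 0.21261 kg·m².
Point mass: I_cm = 0; centre at d = 0.79 m, so the parallel axis theorem gives I = 0 + (4.55)(0.79)² = 2.8397 kg·m².
Total I = 0.84746 + 0.21261 + 2.8397 = 3.8997 kg·m².

3.90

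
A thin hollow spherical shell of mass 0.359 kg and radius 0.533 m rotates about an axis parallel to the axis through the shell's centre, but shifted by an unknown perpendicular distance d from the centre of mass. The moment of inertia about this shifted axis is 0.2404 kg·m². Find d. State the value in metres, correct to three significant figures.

0.693

About the centre-of-mass axis, I_cm = (2/3)MR² = (2/3)(0.359)(0.533)² = 0.067992 kg·m².
Parallel axis theorem: I = I_cm + Md², so Md² = 0.2404 − 0.067992 = 0.17241 kg·m².
d = √(0.17241 / 0.359) = 0.693 m.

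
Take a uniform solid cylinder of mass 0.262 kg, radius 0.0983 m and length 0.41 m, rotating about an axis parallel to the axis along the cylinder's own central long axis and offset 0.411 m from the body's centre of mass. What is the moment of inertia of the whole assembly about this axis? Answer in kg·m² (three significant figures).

I_cm = (1/2)MR² = (1/2)(0.262)(0.0983)² = 0.0012658 kg·m²; centre at d = 0.411 m, so I = I_cm + Md² gives I = 0.0012658 + (0.262)(0.411)² = 0.045523 kg·m².

0.0455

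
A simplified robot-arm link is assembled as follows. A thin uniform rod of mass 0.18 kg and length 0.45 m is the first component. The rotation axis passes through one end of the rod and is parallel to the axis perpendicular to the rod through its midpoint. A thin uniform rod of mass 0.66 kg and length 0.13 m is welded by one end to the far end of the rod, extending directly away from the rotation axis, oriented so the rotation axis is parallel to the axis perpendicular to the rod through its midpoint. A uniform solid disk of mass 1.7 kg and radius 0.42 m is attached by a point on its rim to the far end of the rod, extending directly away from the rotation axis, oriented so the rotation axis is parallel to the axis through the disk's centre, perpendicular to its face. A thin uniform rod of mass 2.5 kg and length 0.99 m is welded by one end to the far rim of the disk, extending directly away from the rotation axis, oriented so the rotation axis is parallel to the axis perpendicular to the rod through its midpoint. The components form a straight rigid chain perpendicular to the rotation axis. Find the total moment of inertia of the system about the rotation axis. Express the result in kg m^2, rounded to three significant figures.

Thin rod: I_cm = (1/12)ML² = (1/12)(0.18)(0.45)² = 0.0030375 kg m^2; centre at d = 0.225 m, so the parallel axis theorem gives I = 0.0030375 + (0.18)(0.225)² = 0.01215 kg m^2.
Thin rod: I_cm = (1/12)ML² = (1/12)(0.66)(0.13)² = 0.0009295 kg m^2; centre at d = 0.225 + 0.225 + 0.065 = 0.515 m, so the parallel axis theorem gives I = 0.0009295 + (0.66)(0.515)² = 0.17598 kg m^2.
Solid disk: I_cm = (1/2)MR² = (1/2)(1.7)(0.42)² = 0.14994 kg m^2; centre at d = 0.225 + 0.225 + 0.065 + 0.065 + 0.42 = 1 m, so the parallel axis theorem gives I = 0.14994 + (1.7)(1)² = 1.8499 kg m^2.
Thin rod: I_cm = (1/12)ML² = (1/12)(2.5)(0.99)² = 0.20419 kg m^2; centre at d = 0.225 + 0.225 + 0.065 + 0.065 + 0.42 + 0.42 + 0.495 = 1.915 m, so the parallel axis theorem gives I = 0.20419 + (2.5)(1.915)² = 9.3723 kg m^2.
Total I = 0.01215 + 0.17598 + 1.8499 + 9.3723 = 11.41 kg m^2.

11.4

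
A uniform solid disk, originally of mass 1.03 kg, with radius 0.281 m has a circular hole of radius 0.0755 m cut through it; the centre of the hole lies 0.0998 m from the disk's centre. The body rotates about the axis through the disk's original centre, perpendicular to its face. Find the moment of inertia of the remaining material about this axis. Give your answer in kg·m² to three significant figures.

Unpierced body about its centre: I₀ = (1/2)MR² = (1/2)(1.03)(0.281)² = 0.040665 kg·m².
The removed disk has mass m = M·(r/R)² = (1.03)(0.0755/0.281)² = 0.074356 kg (same uniform areal density).
Its moment of inertia about the rotation axis (parallel-axis theorem): I_hole = (1/2)mr² + md² = (1/2)(0.074356)(0.0755)² + (0.074356)(0.0998)² = 0.00095252 kg·m².
Treating the hole as negative mass, I = I₀ − I_hole = 0.040665 − 0.00095252 = 0.039712 kg·m².

0.0397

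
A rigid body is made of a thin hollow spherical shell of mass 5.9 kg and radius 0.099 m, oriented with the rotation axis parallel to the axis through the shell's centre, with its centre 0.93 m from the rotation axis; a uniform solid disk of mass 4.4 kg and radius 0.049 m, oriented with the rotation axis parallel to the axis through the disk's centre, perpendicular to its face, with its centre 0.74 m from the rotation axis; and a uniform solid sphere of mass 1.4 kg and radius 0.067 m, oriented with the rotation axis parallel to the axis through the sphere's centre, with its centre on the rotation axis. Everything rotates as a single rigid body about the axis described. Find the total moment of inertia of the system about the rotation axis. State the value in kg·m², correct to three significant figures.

Spherical shell: I_cm = (2/3)MR² = (2/3)(5.9)(0.099)² = 0.038551 kg·m²; centre at d = 0.93 m, so the parallel axis theorem gives I = 0.038551 + (5.9)(0.93)² = 5.1415 kg·m².
Solid disk: I_cm = (1/2)MR² = (1/2)(4.4)(0.049)² = 0.0052822 kg·m²; centre at d = 0.74 m, so the parallel axis theorem gives I = 0.0052822 + (4.4)(0.74)² = 2.4147 kg·m².
Solid sphere: I_cm = (2/5)MR² = (2/5)(1.4)(0.067)² = 0.0025138 kg·m²; axis through the centre, so I = 0.0025138 kg·m².
Total I = 5.1415 + 2.4147 + 0.0025138 = 7.5587 kg·m².

7.56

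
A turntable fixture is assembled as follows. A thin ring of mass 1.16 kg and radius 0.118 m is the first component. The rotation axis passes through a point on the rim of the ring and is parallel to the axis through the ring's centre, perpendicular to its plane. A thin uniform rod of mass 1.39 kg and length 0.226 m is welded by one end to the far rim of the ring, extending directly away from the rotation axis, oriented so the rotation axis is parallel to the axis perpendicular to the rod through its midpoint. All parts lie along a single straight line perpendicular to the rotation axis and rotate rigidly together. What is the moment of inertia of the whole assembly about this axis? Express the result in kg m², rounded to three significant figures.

0.208

Thin ring: I_cm = MR² = (1.16)(0.118)² = 0.016152 kg m²; centre at d = 0.118 m, so I = I_cm + Md² gives I = 0.016152 + (1.16)(0.118)² = 0.032304 kg m².
Thin rod: I_cm = (1/12)ML² = (1/12)(1.39)(0.226)² = 0.0059163 kg m²; centre at d = 0.118 + 0.118 + 0.113 = 0.349 m, so I = I_cm + Md² gives I = 0.0059163 + (1.39)(0.349)² = 0.17522 kg m².
Total I = 0.032304 + 0.17522 = 0.20752 kg m².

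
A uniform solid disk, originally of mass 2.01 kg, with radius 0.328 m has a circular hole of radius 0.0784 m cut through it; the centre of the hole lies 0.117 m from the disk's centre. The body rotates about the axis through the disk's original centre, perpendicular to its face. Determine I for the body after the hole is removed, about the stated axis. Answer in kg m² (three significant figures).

Unpierced body about its centre: I₀ = (1/2)MR² = (1/2)(2.01)(0.328)² = 0.10812 kg m².
The removed disk has mass m = M·(r/R)² = (2.01)(0.0784/0.328)² = 0.11484 kg (same uniform areal density).
Its moment of inertia about the rotation axis (parallel-axis theorem): I_hole = (1/2)mr² + md² = (1/2)(0.11484)(0.0784)² + (0.11484)(0.117)² = 0.0019249 kg m².
Treating the hole as negative mass, I = I₀ − I_hole = 0.10812 − 0.0019249 = 0.1062 kg m².

0.106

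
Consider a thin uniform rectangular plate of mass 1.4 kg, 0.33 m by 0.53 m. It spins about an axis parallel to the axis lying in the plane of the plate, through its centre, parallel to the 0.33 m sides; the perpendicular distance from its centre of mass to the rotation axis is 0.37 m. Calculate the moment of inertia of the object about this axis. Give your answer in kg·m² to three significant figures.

0.224

I_cm = (1/12)Mb² = (1/12)(1.4)(0.53)² = 0.032772 kg·m²; centre at d = 0.37 m, so I = I_cm + Md² gives I = 0.032772 + (1.4)(0.37)² = 0.22443 kg·m².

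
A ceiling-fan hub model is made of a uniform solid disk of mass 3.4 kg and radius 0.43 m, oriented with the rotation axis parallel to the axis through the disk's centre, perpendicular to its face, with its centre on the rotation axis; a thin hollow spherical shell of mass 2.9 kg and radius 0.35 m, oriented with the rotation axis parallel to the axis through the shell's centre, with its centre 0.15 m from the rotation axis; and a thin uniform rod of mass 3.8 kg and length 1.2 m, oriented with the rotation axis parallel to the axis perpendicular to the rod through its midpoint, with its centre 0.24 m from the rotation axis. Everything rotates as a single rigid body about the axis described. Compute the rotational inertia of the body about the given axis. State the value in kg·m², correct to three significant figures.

1.29

Solid disk: I_cm = (1/2)MR² = (1/2)(3.4)(0.43)² = 0.31433 kg·m²; axis through the centre, so I = 0.31433 kg·m².
Spherical shell: I_cm = (2/3)MR² = (2/3)(2.9)(0.35)² = 0.23683 kg·m²; centre at d = 0.15 m, so the parallel axis theorem gives I = 0.23683 + (2.9)(0.15)² = 0.30208 kg·m².
Thin rod: I_cm = (1/12)ML² = (1/12)(3.8)(1.2)² = 0.456 kg·m²; centre at d = 0.24 m, so the parallel axis theorem gives I = 0.456 + (3.8)(0.24)² = 0.67488 kg·m².
Total I = 0.31433 + 0.30208 + 0.67488 = 1.2913 kg·m².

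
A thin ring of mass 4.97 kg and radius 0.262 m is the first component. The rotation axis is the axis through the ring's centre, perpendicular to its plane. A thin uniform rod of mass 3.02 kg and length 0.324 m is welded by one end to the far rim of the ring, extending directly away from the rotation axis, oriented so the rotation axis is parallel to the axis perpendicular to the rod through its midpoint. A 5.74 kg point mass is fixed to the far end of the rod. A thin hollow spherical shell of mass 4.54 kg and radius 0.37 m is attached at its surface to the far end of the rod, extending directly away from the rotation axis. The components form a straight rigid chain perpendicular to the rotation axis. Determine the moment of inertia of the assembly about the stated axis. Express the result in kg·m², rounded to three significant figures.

7.45

Thin ring: I_cm = MR² = (4.97)(0.262)² = 0.34116 kg·m²; axis through the centre, so I = 0.34116 kg·m².
Thin rod: I_cm = (1/12)ML² = (1/12)(3.02)(0.324)² = 0.026419 kg·m²; centre at d = 0.262 + 0.162 = 0.424 m, so I = I_cm + Md² gives I = 0.026419 + (3.02)(0.424)² = 0.56934 kg·m².
Point mass: I_cm = 0; centre at d = 0.262 + 0.162 + 0.162 = 0.586 m, so I = I_cm + Md² gives I = 0 + (5.74)(0.586)² = 1.9711 kg·m².
Spherical shell: I_cm = (2/3)MR² = (2/3)(4.54)(0.37)² = 0.41435 kg·m²; centre at d = 0.262 + 0.162 + 0.162 + 0.37 = 0.956 m, so I = I_cm + Md² gives I = 0.41435 + (4.54)(0.956)² = 4.5636 kg·m².
Total I = 0.34116 + 0.56934 + 1.9711 + 4.5636 = 7.4452 kg·m².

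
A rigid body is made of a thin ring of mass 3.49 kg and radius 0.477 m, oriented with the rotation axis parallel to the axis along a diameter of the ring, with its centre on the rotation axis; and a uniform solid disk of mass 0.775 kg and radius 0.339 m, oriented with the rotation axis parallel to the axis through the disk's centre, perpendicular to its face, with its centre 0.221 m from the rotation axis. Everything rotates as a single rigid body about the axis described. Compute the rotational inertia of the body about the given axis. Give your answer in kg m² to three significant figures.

Thin ring: I_cm = (1/2)MR² = (1/2)(3.49)(0.477)² = 0.39704 kg m²; axis through the centre, so I = 0.39704 kg m².
Solid disk: I_cm = (1/2)MR² = (1/2)(0.775)(0.339)² = 0.044532 kg m²; centre at d = 0.221 m, so the parallel axis theorem gives I = 0.044532 + (0.775)(0.221)² = 0.082384 kg m².
Total I = 0.39704 + 0.082384 = 0.47942 kg m².

0.479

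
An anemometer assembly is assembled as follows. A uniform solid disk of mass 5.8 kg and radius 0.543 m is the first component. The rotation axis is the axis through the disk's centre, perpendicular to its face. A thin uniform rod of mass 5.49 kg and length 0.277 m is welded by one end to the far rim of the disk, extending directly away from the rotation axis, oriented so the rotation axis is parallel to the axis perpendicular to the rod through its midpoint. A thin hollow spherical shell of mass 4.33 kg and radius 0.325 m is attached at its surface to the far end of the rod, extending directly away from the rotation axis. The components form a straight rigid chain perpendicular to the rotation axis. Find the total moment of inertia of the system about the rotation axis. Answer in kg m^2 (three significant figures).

9.42

Solid disk: I_cm = (1/2)MR² = (1/2)(5.8)(0.543)² = 0.85506 kg m^2; axis through the centre, so I = 0.85506 kg m^2.
Thin rod: I_cm = (1/12)ML² = (1/12)(5.49)(0.277)² = 0.035104 kg m^2; centre at d = 0.543 + 0.1385 = 0.6815 m, so I = I_cm + Md² gives I = 0.035104 + (5.49)(0.6815)² = 2.5849 kg m^2.
Spherical shell: I_cm = (2/3)MR² = (2/3)(4.33)(0.325)² = 0.3049 kg m^2; centre at d = 0.543 + 0.1385 + 0.1385 + 0.325 = 1.145 m, so I = I_cm + Md² gives I = 0.3049 + (4.33)(1.145)² = 5.9816 kg m^2.
Total I = 0.85506 + 2.5849 + 5.9816 = 9.4216 kg m^2.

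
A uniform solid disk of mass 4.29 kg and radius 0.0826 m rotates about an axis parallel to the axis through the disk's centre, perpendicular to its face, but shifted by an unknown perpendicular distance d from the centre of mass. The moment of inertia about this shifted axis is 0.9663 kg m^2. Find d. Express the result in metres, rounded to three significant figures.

About the centre-of-mass axis, I_cm = (1/2)MR² = (1/2)(4.29)(0.0826)² = 0.014635 kg m^2.
Parallel axis theorem: I = I_cm + Md², so Md² = 0.9663 − 0.014635 = 0.95167 kg m^2.
d = √(0.95167 / 4.29) = 0.47099 m.

0.471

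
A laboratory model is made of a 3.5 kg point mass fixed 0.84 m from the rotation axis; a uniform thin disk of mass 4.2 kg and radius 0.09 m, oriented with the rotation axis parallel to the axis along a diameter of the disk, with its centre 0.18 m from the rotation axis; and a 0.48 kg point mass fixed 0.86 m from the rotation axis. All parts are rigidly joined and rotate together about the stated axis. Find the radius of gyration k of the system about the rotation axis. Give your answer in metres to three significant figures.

0.602

Point mass: I_cm = 0; centre at d = 0.84 m, so the parallel axis theorem gives I = 0 + (3.5)(0.84)² = 2.4696 kg m².
Thin disk: I_cm = (1/4)MR² = (1/4)(4.2)(0.09)² = 0.008505 kg m²; centre at d = 0.18 m, so the parallel axis theorem gives I = 0.008505 + (4.2)(0.18)² = 0.14459 kg m².
Point mass: I_cm = 0; centre at d = 0.86 m, so the parallel axis theorem gives I = 0 + (0.48)(0.86)² = 0.35501 kg m².
Total I = 2.9692 kg m²; total mass M = 8.18 kg.
k = √(I/M) = √(2.9692/8.18) = 0.60248 m.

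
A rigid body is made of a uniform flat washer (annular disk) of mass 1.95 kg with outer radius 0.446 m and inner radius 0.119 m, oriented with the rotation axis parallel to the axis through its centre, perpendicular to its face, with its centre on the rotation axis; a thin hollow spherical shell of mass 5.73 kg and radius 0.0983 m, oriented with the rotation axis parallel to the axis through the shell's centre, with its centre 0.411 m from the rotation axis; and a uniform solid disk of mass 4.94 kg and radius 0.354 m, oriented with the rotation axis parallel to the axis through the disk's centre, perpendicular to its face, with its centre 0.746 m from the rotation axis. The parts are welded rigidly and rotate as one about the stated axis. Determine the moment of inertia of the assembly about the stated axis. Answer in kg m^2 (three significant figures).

Annular disk: I_cm = (1/2)M(R²+r²) = (1/2)(1.95)[(0.446)² + (0.119)²] = 0.20775 kg m^2; axis through the centre, so I = 0.20775 kg m^2.
Spherical shell: I_cm = (2/3)MR² = (2/3)(5.73)(0.0983)² = 0.036912 kg m^2; centre at d = 0.411 m, so the parallel axis theorem gives I = 0.036912 + (5.73)(0.411)² = 1.0048 kg m^2.
Solid disk: I_cm = (1/2)MR² = (1/2)(4.94)(0.354)² = 0.30953 kg m^2; centre at d = 0.746 m, so the parallel axis theorem gives I = 0.30953 + (4.94)(0.746)² = 3.0587 kg m^2.
Total I = 0.20775 + 1.0048 + 3.0587 = 4.2713 kg m^2.

4.27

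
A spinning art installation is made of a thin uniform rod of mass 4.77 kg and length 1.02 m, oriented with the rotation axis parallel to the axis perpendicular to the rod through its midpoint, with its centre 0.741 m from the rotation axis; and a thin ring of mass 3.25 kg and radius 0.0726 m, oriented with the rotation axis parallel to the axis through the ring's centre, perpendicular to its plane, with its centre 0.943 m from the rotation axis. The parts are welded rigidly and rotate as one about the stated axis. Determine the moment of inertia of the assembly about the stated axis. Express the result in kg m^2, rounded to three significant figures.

5.94

Thin rod: I_cm = (1/12)ML² = (1/12)(4.77)(1.02)² = 0.41356 kg m^2; centre at d = 0.741 m, so the parallel axis theorem gives I = 0.41356 + (4.77)(0.741)² = 3.0327 kg m^2.
Thin ring: I_cm = MR² = (3.25)(0.0726)² = 0.01713 kg m^2; centre at d = 0.943 m, so the parallel axis theorem gives I = 0.01713 + (3.25)(0.943)² = 2.9072 kg m^2.
Total I = 3.0327 + 2.9072 = 5.9399 kg m^2.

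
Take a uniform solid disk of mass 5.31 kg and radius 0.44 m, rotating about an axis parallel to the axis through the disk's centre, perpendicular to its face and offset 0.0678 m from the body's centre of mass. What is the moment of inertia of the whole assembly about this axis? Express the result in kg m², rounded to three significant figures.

0.538

I_cm = (1/2)MR² = (1/2)(5.31)(0.44)² = 0.51401 kg m²; centre at d = 0.0678 m, so I = I_cm + Md² gives I = 0.51401 + (5.31)(0.0678)² = 0.53842 kg m².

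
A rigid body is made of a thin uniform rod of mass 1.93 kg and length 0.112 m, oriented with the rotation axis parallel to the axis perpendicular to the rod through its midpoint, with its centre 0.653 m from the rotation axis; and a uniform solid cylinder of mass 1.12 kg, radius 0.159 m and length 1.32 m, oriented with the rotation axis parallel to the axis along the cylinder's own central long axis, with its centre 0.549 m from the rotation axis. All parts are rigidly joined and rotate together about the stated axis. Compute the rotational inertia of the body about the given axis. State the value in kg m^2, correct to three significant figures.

Thin rod: I_cm = (1/12)ML² = (1/12)(1.93)(0.112)² = 0.0020175 kg m^2; centre at d = 0.653 m, so I = I_cm + Md² gives I = 0.0020175 + (1.93)(0.653)² = 0.82499 kg m^2.
Solid cylinder: I_cm = (1/2)MR² = (1/2)(1.12)(0.159)² = 0.014157 kg m^2; centre at d = 0.549 m, so I = I_cm + Md² gives I = 0.014157 + (1.12)(0.549)² = 0.35173 kg m^2.
Total I = 0.82499 + 0.35173 = 1.1767 kg m^2.

1.18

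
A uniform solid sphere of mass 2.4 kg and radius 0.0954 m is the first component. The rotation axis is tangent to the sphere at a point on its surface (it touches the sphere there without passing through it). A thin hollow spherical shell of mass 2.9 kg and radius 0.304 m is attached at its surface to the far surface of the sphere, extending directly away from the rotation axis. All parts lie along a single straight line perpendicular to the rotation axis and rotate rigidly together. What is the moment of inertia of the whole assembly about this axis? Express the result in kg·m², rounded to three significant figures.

0.919

Solid sphere: I_cm = (2/5)MR² = (2/5)(2.4)(0.0954)² = 0.0087371 kg·m²; centre at d = 0.0954 m, so I = I_cm + Md² gives I = 0.0087371 + (2.4)(0.0954)² = 0.03058 kg·m².
Spherical shell: I_cm = (2/3)MR² = (2/3)(2.9)(0.304)² = 0.17867 kg·m²; centre at d = 0.0954 + 0.0954 + 0.304 = 0.4948 m, so I = I_cm + Md² gives I = 0.17867 + (2.9)(0.4948)² = 0.88867 kg·m².
Total I = 0.03058 + 0.88867 = 0.91925 kg·m².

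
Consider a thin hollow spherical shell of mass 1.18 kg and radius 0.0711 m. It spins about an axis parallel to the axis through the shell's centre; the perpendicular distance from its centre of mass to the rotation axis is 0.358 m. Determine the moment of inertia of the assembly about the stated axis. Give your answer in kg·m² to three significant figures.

I_cm = (2/3)MR² = (2/3)(1.18)(0.0711)² = 0.0039768 kg·m²; centre at d = 0.358 m, so the parallel axis theorem gives I = 0.0039768 + (1.18)(0.358)² = 0.15521 kg·m².

0.155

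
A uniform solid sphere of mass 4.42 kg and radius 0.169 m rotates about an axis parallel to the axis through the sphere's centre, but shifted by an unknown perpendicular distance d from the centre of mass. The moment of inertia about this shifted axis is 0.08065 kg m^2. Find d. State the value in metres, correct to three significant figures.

0.0826

About the centre-of-mass axis, I_cm = (2/5)MR² = (2/5)(4.42)(0.169)² = 0.050496 kg m^2.
Parallel axis theorem: I = I_cm + Md², so Md² = 0.08065 − 0.050496 = 0.030154 kg m^2.
d = √(0.030154 / 4.42) = 0.082597 m.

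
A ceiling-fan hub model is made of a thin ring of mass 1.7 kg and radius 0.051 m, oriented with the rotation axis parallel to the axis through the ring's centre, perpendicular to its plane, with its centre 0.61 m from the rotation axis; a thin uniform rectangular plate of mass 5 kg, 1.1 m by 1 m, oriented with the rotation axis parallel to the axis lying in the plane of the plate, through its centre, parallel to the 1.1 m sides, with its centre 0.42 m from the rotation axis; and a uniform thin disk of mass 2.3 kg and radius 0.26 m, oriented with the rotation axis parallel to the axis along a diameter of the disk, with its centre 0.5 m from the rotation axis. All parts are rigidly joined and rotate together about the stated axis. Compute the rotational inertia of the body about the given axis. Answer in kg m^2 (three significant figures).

2.55

Thin ring: I_cm = MR² = (1.7)(0.051)² = 0.0044217 kg m^2; centre at d = 0.61 m, so the parallel axis theorem gives I = 0.0044217 + (1.7)(0.61)² = 0.63699 kg m^2.
Rectangular plate: I_cm = (1/12)Mb² = (1/12)(5)(1)² = 0.41667 kg m^2; centre at d = 0.42 m, so the parallel axis theorem gives I = 0.41667 + (5)(0.42)² = 1.2987 kg m^2.
Thin disk: I_cm = (1/4)MR² = (1/4)(2.3)(0.26)² = 0.03887 kg m^2; centre at d = 0.5 m, so the parallel axis theorem gives I = 0.03887 + (2.3)(0.5)² = 0.61387 kg m^2.
Total I = 0.63699 + 1.2987 + 0.61387 = 2.5495 kg m^2.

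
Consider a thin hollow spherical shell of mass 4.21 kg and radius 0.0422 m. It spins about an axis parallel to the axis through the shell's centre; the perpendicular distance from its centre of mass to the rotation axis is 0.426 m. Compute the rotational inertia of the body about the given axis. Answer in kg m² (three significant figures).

0.769

I_cm = (2/3)MR² = (2/3)(4.21)(0.0422)² = 0.0049982 kg m²; centre at d = 0.426 m, so the parallel axis theorem gives I = 0.0049982 + (4.21)(0.426)² = 0.76901 kg m².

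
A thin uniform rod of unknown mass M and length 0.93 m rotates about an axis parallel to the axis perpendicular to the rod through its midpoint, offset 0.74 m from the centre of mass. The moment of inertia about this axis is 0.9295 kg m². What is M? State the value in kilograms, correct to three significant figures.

1.50

I = I_cm + Md² = (1/12)ML² + Md² = M·[0.0833333·(0.93)² + (0.74)²] = M·0.61967.
So M = 0.9295 / 0.61967 = 1.5 kg.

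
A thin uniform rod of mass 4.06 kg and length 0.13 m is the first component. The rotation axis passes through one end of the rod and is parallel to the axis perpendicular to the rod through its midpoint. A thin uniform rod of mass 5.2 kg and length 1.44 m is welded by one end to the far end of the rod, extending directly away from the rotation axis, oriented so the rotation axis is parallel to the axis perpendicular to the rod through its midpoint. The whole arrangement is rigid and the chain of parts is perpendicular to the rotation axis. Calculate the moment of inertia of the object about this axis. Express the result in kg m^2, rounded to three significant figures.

4.68

Thin rod: I_cm = (1/12)ML² = (1/12)(4.06)(0.13)² = 0.0057178 kg m^2; centre at d = 0.065 m, so the parallel axis theorem gives I = 0.0057178 + (4.06)(0.065)² = 0.022871 kg m^2.
Thin rod: I_cm = (1/12)ML² = (1/12)(5.2)(1.44)² = 0.89856 kg m^2; centre at d = 0.065 + 0.065 + 0.72 = 0.85 m, so the parallel axis theorem gives I = 0.89856 + (5.2)(0.85)² = 4.6556 kg m^2.
Total I = 0.022871 + 4.6556 = 4.6784 kg m^2.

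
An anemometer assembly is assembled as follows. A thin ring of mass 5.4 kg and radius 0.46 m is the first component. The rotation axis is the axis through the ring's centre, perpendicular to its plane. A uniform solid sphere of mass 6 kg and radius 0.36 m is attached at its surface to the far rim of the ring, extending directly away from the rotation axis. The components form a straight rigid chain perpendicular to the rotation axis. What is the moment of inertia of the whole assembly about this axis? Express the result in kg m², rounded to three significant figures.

Thin ring: I_cm = MR² = (5.4)(0.46)² = 1.1426 kg m²; axis through the centre, so I = 1.1426 kg m².
Solid sphere: I_cm = (2/5)MR² = (2/5)(6)(0.36)² = 0.31104 kg m²; centre at d = 0.46 + 0.36 = 0.82 m, so the parallel axis theorem gives I = 0.31104 + (6)(0.82)² = 4.3454 kg m².
Total I = 1.1426 + 4.3454 = 5.4881 kg m².

5.49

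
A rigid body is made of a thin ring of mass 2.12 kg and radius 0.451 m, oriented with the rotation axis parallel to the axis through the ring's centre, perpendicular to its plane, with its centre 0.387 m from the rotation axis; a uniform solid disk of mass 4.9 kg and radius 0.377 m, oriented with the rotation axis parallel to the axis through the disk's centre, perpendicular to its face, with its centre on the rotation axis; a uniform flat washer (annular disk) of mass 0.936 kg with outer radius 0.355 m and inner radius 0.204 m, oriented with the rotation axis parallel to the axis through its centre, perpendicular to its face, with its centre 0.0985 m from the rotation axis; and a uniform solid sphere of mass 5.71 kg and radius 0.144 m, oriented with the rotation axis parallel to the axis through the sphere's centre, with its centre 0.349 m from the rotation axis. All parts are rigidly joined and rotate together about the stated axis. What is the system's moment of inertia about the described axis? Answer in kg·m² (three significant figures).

1.93

Thin ring: I_cm = MR² = (2.12)(0.451)² = 0.43121 kg·m²; centre at d = 0.387 m, so the parallel axis theorem gives I = 0.43121 + (2.12)(0.387)² = 0.74872 kg·m².
Solid disk: I_cm = (1/2)MR² = (1/2)(4.9)(0.377)² = 0.34822 kg·m²; axis through the centre, so I = 0.34822 kg·m².
Annular disk: I_cm = (1/2)M(R²+r²) = (1/2)(0.936)[(0.355)² + (0.204)²] = 0.078456 kg·m²; centre at d = 0.0985 m, so the parallel axis theorem gives I = 0.078456 + (0.936)(0.0985)² = 0.087537 kg·m².
Solid sphere: I_cm = (2/5)MR² = (2/5)(5.71)(0.144)² = 0.047361 kg·m²; centre at d = 0.349 m, so the parallel axis theorem gives I = 0.047361 + (5.71)(0.349)² = 0.74284 kg·m².
Total I = 0.74872 + 0.34822 + 0.087537 + 0.74284 = 1.9273 kg·m².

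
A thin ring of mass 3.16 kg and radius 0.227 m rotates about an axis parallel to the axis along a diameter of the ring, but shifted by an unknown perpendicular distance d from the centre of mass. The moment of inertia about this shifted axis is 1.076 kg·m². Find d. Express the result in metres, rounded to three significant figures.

0.561

About the centre-of-mass axis, I_cm = (1/2)MR² = (1/2)(3.16)(0.227)² = 0.081416 kg·m².
Parallel axis theorem: I = I_cm + Md², so Md² = 1.076 − 0.081416 = 0.99458 kg·m².
d = √(0.99458 / 3.16) = 0.56102 m.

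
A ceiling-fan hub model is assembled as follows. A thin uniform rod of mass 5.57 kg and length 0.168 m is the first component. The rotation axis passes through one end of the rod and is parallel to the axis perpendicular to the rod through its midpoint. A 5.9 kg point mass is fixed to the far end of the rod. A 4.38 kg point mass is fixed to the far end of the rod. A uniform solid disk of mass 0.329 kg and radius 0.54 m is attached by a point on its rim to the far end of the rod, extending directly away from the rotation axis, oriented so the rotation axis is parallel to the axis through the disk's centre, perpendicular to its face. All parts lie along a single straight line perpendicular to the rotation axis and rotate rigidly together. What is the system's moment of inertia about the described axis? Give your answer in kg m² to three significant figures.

Thin rod: I_cm = (1/12)ML² = (1/12)(5.57)(0.168)² = 0.013101 kg m²; centre at d = 0.084 m, so the parallel axis theorem gives I = 0.013101 + (5.57)(0.084)² = 0.052403 kg m².
Point mass: I_cm = 0; centre at d = 0.084 + 0.084 = 0.168 m, so the parallel axis theorem gives I = 0 + (5.9)(0.168)² = 0.16652 kg m².
Point mass: I_cm = 0; centre at d = 0.084 + 0.084 = 0.168 m, so the parallel axis theorem gives I = 0 + (4.38)(0.168)² = 0.12362 kg m².
Solid disk: I_cm = (1/2)MR² = (1/2)(0.329)(0.54)² = 0.047968 kg m²; centre at d = 0.084 + 0.084 + 0.54 = 0.708 m, so the parallel axis theorem gives I = 0.047968 + (0.329)(0.708)² = 0.21288 kg m².
Total I = 0.052403 + 0.16652 + 0.12362 + 0.21288 = 0.55543 kg m².

0.555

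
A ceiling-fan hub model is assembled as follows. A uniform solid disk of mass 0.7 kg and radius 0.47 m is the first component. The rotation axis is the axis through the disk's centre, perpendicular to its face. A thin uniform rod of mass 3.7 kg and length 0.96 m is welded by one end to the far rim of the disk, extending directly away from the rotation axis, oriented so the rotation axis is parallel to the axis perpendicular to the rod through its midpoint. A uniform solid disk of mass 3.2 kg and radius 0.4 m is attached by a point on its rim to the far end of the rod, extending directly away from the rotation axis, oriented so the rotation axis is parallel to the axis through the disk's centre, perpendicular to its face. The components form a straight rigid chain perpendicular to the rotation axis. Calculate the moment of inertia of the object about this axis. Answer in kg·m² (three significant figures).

Solid disk: I_cm = (1/2)MR² = (1/2)(0.7)(0.47)² = 0.077315 kg·m²; axis through the centre, so I = 0.077315 kg·m².
Thin rod: I_cm = (1/12)ML² = (1/12)(3.7)(0.96)² = 0.28416 kg·m²; centre at d = 0.47 + 0.48 = 0.95 m, so I = I_cm + Md² gives I = 0.28416 + (3.7)(0.95)² = 3.6234 kg·m².
Solid disk: I_cm = (1/2)MR² = (1/2)(3.2)(0.4)² = 0.256 kg·m²; centre at d = 0.47 + 0.48 + 0.48 + 0.4 = 1.83 m, so I = I_cm + Md² gives I = 0.256 + (3.2)(1.83)² = 10.972 kg·m².
Total I = 0.077315 + 3.6234 + 10.972 = 14.673 kg·m².

14.7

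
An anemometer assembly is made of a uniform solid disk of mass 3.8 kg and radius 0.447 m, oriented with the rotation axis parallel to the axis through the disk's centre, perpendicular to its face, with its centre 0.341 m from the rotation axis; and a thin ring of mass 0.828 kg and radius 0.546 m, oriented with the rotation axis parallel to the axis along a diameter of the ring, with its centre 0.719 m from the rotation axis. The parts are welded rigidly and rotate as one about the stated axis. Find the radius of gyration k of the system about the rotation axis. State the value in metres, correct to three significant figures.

0.545

Solid disk: I_cm = (1/2)MR² = (1/2)(3.8)(0.447)² = 0.37964 kg m^2; centre at d = 0.341 m, so the parallel axis theorem gives I = 0.37964 + (3.8)(0.341)² = 0.8215 kg m^2.
Thin ring: I_cm = (1/2)MR² = (1/2)(0.828)(0.546)² = 0.12342 kg m^2; centre at d = 0.719 m, so the parallel axis theorem gives I = 0.12342 + (0.828)(0.719)² = 0.55146 kg m^2.
Total I = 1.373 kg m^2; total mass M = 4.628 kg.
k = √(I/M) = √(1.373/4.628) = 0.54467 m.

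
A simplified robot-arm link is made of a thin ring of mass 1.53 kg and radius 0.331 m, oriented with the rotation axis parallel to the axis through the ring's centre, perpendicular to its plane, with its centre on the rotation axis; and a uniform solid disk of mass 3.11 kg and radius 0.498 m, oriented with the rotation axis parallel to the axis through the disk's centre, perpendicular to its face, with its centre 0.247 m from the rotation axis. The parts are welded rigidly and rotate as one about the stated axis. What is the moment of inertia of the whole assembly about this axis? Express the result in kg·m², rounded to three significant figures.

0.743

Thin ring: I_cm = MR² = (1.53)(0.331)² = 0.16763 kg·m²; axis through the centre, so I = 0.16763 kg·m².
Solid disk: I_cm = (1/2)MR² = (1/2)(3.11)(0.498)² = 0.38565 kg·m²; centre at d = 0.247 m, so I = I_cm + Md² gives I = 0.38565 + (3.11)(0.247)² = 0.57538 kg·m².
Total I = 0.16763 + 0.57538 = 0.74301 kg·m².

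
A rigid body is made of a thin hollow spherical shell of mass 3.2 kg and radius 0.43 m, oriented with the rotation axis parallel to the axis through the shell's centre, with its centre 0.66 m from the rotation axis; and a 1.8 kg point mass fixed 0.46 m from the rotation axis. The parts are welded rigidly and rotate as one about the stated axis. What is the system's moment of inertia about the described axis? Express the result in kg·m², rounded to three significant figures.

Spherical shell: I_cm = (2/3)MR² = (2/3)(3.2)(0.43)² = 0.39445 kg·m²; centre at d = 0.66 m, so the parallel axis theorem gives I = 0.39445 + (3.2)(0.66)² = 1.7884 kg·m².
Point mass: I_cm = 0; centre at d = 0.46 m, so the parallel axis theorem gives I = 0 + (1.8)(0.46)² = 0.38088 kg·m².
Total I = 1.7884 + 0.38088 = 2.1693 kg·m².

2.17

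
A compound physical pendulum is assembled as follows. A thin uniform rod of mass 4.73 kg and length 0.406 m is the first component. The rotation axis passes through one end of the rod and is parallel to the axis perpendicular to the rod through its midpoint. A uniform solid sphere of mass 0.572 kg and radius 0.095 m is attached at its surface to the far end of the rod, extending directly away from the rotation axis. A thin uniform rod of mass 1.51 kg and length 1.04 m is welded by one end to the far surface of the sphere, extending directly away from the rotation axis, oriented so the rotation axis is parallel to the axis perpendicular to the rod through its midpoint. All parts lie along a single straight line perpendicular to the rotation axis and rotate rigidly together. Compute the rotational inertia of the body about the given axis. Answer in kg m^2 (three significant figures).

2.42

Thin rod: I_cm = (1/12)ML² = (1/12)(4.73)(0.406)² = 0.064973 kg m^2; centre at d = 0.203 m, so the parallel axis theorem gives I = 0.064973 + (4.73)(0.203)² = 0.25989 kg m^2.
Solid sphere: I_cm = (2/5)MR² = (2/5)(0.572)(0.095)² = 0.0020649 kg m^2; centre at d = 0.203 + 0.203 + 0.095 = 0.501 m, so the parallel axis theorem gives I = 0.0020649 + (0.572)(0.501)² = 0.14564 kg m^2.
Thin rod: I_cm = (1/12)ML² = (1/12)(1.51)(1.04)² = 0.1361 kg m^2; centre at d = 0.203 + 0.203 + 0.095 + 0.095 + 0.52 = 1.116 m, so the parallel axis theorem gives I = 0.1361 + (1.51)(1.116)² = 2.0167 kg m^2.
Total I = 0.25989 + 0.14564 + 2.0167 = 2.4223 kg m^2.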